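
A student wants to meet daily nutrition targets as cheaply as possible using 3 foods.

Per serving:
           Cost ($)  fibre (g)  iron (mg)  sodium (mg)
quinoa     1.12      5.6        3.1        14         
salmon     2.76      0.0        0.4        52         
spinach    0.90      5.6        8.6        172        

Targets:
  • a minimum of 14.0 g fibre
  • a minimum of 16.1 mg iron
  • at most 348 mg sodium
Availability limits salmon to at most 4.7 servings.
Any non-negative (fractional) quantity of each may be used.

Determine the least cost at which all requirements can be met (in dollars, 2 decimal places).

Set it up as a linear program. Let x1 = servings of quinoa, x2 = servings of salmon, x3 = servings of spinach.
Minimize 1.12x1 + 2.76x2 + 0.9x3 s.t.:
  5.6x1 + 5.6x3 ≥ 14   (fibre)
  3.1x1 + 0.4x2 + 8.6x3 ≥ 16.1   (iron)
  14x1 + 52x2 + 172x3 ≤ 348   (sodium)
  x2 ≤ 4.7
  x1, x2, x3 ≥ 0.
At the optimum only quinoa, spinach are positive (salmon = 0). Binding constraints: fibre and sodium.
Solving gives x1 = 0.519, x3 = 1.981.
Cost = 1.12·0.519 + 0.9·1.981 = 2.3642.

$2.36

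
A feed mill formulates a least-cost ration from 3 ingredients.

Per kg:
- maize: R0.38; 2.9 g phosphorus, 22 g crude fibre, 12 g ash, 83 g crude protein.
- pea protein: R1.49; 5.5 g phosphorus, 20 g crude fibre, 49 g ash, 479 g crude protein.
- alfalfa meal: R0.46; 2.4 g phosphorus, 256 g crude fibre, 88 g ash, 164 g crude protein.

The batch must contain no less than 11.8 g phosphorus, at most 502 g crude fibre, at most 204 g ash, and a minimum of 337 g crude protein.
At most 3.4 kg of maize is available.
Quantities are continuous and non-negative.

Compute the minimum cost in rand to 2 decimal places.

Let x1 = kg of maize, x2 = kg of pea protein, x3 = kg of alfalfa meal.
min 0.38x1 + 1.49x2 + 0.46x3 with:
  2.9x1 + 5.5x2 + 2.4x3 ≥ 11.8   (phosphorus)
  22x1 + 20x2 + 256x3 ≤ 502   (crude fibre)
  12x1 + 49x2 + 88x3 ≤ 204   (ash)
  83x1 + 479x2 + 164x3 ≥ 337   (crude protein)
  x1 ≤ 3.4
  x1, x2, x3 ≥ 0.
The minimum-cost mix takes nothing from pea protein — only maize, alfalfa meal. There the phosphorus and the maize cap constraints are tight.
Solving gives x1 = 3.4, x3 = 0.8083.
Total cost: 0.38·3.4 + 0.46·0.8083 = 1.6638.

R1.66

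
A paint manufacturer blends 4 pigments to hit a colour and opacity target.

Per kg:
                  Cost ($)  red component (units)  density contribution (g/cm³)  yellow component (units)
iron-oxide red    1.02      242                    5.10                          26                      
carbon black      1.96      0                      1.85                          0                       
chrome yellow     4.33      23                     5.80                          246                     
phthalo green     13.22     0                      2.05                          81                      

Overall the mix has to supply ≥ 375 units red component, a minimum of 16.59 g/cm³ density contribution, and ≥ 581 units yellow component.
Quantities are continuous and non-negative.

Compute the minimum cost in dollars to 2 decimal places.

Treat it as an LP. Let x1 = kg of iron-oxide red, x2 = kg of carbon black, x3 = kg of chrome yellow, x4 = kg of phthalo green.
Minimize 1.02x1 + 1.96x2 + 4.33x3 + 13.22x4 with:
  242x1 + 23x3 ≥ 375   (red component)
  5.1x1 + 1.85x2 + 5.8x3 + 2.05x4 ≥ 16.59   (density contribution)
  26x1 + 246x3 + 81x4 ≥ 581   (yellow component)
  x1, x2, x3, x4 ≥ 0.
The minimum-cost mix takes nothing from carbon black, phthalo green — only iron-oxide red, chrome yellow. The red component and yellow component requirements are met with equality.
So iron-oxide red = 1.339 kg, chrome yellow = 2.22 kg.
Total cost: 1.02·1.339 + 4.33·2.22 = 10.9784.

$10.98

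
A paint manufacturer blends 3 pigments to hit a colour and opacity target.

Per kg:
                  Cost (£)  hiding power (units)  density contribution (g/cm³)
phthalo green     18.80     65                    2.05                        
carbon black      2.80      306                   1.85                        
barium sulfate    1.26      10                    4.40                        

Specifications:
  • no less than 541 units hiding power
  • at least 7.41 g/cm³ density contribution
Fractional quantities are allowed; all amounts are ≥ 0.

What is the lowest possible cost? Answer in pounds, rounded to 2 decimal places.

This is a linear program. Let x1 = kg of phthalo green, x2 = kg of carbon black, x3 = kg of barium sulfate.
min 18.8x1 + 2.8x2 + 1.26x3 s.t.:
  65x1 + 306x2 + 10x3 ≥ 541   (hiding power)
  2.05x1 + 1.85x2 + 4.4x3 ≥ 7.41   (density contribution)
  x1, x2, x3 ≥ 0.
The minimum-cost mix takes nothing from phthalo green — only carbon black, barium sulfate. The hiding power and density contribution requirements are met with equality.
That vertex is x2 = 1.7368, x3 = 0.95384.
Objective = 2.8·1.7368 + 1.26·0.95384 = 6.0649.

£6.06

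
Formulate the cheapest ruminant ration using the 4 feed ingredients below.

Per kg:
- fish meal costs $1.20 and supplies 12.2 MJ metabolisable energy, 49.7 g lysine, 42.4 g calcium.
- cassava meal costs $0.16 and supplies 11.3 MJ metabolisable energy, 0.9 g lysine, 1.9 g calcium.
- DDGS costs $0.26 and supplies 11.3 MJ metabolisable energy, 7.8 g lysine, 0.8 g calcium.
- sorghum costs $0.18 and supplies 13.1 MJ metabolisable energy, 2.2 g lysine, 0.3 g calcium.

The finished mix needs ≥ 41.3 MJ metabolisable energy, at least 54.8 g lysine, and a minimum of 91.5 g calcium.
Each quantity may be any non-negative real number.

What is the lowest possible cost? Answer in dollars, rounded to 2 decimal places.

This is a linear program. Let x1 = kg of fish meal, x2 = kg of cassava meal, x3 = kg of DDGS, x4 = kg of sorghum.
Minimize 1.2x1 + 0.16x2 + 0.26x3 + 0.18x4 subject to:
  12.2x1 + 11.3x2 + 11.3x3 + 13.1x4 ≥ 41.3   (metabolisable energy)
  49.7x1 + 0.9x2 + 7.8x3 + 2.2x4 ≥ 54.8   (lysine)
  42.4x1 + 1.9x2 + 0.8x3 + 0.3x4 ≥ 91.5   (calcium)
  x1, x2, x3, x4 ≥ 0.
The cheapest feasible vertex uses only fish meal, cassava meal; DDGS, sorghum are not used. There the metabolisable energy and calcium constraints are tight.
That vertex is x1 = 2.096, x2 = 1.392.
Hence cost = 1.2·2.096 + 0.16·1.392 = $2.7379.

$2.74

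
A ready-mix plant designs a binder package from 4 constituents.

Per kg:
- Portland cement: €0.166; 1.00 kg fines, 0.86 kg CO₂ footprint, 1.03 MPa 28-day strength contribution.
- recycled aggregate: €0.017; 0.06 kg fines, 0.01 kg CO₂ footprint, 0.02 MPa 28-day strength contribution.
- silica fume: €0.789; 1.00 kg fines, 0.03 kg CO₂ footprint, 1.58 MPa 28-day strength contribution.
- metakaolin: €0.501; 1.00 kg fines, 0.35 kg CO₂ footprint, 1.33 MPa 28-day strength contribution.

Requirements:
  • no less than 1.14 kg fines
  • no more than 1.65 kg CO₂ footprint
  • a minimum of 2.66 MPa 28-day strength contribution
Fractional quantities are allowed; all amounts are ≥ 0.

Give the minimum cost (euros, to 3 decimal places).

€0.644

Let x1 = kg of Portland cement, x2 = kg of recycled aggregate, x3 = kg of silica fume, x4 = kg of metakaolin.
Minimise 0.166x1 + 0.017x2 + 0.789x3 + 0.501x4 with:
  1x1 + 0.06x2 + 1x3 + 1x4 ≥ 1.14   (fines)
  0.86x1 + 0.01x2 + 0.03x3 + 0.35x4 ≤ 1.65   (CO₂ footprint)
  1.03x1 + 0.02x2 + 1.58x3 + 1.33x4 ≥ 2.66   (28-day strength contribution)
  x1, x2, x3, x4 ≥ 0.
The minimum-cost mix takes nothing from recycled aggregate, silica fume — only Portland cement, metakaolin. There the CO₂ footprint and 28-day strength contribution constraints are tight.
Solving gives x1 = 1.613, x4 = 0.7508.
Objective = 0.166·1.613 + 0.501·0.7508 = 0.64391.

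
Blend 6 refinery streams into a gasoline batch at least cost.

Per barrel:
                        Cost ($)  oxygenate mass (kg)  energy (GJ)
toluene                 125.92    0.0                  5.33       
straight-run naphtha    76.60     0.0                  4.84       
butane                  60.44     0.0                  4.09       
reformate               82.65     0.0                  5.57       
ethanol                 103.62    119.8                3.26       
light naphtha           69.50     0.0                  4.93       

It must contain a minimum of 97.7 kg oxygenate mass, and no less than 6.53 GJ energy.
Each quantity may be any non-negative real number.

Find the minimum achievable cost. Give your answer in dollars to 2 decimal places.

Let x1 = barrels of toluene, x2 = barrels of straight-run naphtha, x3 = barrels of butane, x4 = barrels of reformate, x5 = barrels of ethanol, x6 = barrels of light naphtha.
Minimise 125.92x1 + 76.6x2 + 60.44x3 + 82.65x4 + 103.62x5 + 69.5x6 subject to:
  119.8x5 ≥ 97.7   (oxygenate mass)
  5.33x1 + 4.84x2 + 4.09x3 + 5.57x4 + 3.26x5 + 4.93x6 ≥ 6.53   (energy)
  x1, x2, x3, x4, x5, x6 ≥ 0.
The minimum-cost mix takes nothing from toluene, straight-run naphtha, butane, reformate — only ethanol, light naphtha. There the oxygenate mass and energy constraints are tight.
That vertex is x5 = 0.8155, x6 = 0.7853.
Objective = 103.62·0.8155 + 69.5·0.7853 = 139.0805.

$139.08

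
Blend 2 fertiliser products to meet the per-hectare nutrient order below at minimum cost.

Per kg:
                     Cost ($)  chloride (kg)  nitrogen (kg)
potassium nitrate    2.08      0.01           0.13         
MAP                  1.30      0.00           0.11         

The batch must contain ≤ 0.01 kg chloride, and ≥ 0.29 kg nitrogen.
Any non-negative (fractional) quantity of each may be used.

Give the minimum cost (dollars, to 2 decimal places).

$3.43

This is a linear program. Let x1 = kg of potassium nitrate, x2 = kg of MAP.
min 2.08x1 + 1.3x2 s.t.:
  0.01x1 ≤ 0.01   (chloride)
  0.13x1 + 0.11x2 ≥ 0.29   (nitrogen)
  x1, x2 ≥ 0.
The cheapest feasible vertex uses only MAP; potassium nitrate is not used. The nitrogen requirement is met with equality.
Solving gives x2 = 2.636.
Objective = 1.3·2.636 = 3.4268.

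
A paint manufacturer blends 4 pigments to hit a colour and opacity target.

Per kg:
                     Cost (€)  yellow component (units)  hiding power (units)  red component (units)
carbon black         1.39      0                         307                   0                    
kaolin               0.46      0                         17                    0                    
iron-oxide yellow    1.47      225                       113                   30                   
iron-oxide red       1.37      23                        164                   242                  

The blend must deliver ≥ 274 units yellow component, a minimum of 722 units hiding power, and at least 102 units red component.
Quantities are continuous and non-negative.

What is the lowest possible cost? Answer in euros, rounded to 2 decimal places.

€4.58

Let x1 = kg of carbon black, x2 = kg of kaolin, x3 = kg of iron-oxide yellow, x4 = kg of iron-oxide red.
min 1.39x1 + 0.46x2 + 1.47x3 + 1.37x4 subject to:
  225x3 + 23x4 ≥ 274   (yellow component)
  307x1 + 17x2 + 113x3 + 164x4 ≥ 722   (hiding power)
  30x3 + 242x4 ≥ 102   (red component)
  x1, x2, x3, x4 ≥ 0.
At the optimum only carbon black, iron-oxide yellow, iron-oxide red are positive (kaolin = 0). The yellow component, hiding power, red component requirements are met with equality.
Solving gives x1 = 1.767, x3 = 1.19, x4 = 0.274.
Total cost: 1.39·1.767 + 1.47·1.19 + 1.37·0.274 = 4.5808.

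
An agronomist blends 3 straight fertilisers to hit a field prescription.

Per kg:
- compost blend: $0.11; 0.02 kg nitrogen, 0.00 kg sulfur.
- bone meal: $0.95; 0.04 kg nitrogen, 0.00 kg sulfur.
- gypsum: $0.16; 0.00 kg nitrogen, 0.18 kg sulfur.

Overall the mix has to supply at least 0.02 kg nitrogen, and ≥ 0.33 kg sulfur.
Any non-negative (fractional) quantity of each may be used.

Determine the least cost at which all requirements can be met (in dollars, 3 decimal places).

$0.403

Treat it as an LP. Let x1 = kg of compost blend, x2 = kg of bone meal, x3 = kg of gypsum.
Minimise 0.11x1 + 0.95x2 + 0.16x3 s.t.:
  0.02x1 + 0.04x2 ≥ 0.02   (nitrogen)
  0.18x3 ≥ 0.33   (sulfur)
  x1, x2, x3 ≥ 0.
The cheapest feasible vertex uses only compost blend, gypsum; bone meal is not used. Binding constraints: nitrogen and sulfur.
So compost blend = 1 kg, gypsum = 1.833 kg.
Total cost: 0.11·1 + 0.16·1.833 = 0.40328.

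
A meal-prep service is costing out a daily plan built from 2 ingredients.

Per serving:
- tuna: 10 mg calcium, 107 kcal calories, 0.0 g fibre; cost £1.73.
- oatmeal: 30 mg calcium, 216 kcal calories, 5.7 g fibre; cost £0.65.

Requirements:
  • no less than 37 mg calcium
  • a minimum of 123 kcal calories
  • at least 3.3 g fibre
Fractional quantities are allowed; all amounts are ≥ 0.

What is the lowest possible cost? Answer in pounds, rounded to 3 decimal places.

£0.802

Set it up as a linear program. Let x1 = servings of tuna, x2 = servings of oatmeal.
Minimise 1.73x1 + 0.65x2 subject to:
  10x1 + 30x2 ≥ 37   (calcium)
  107x1 + 216x2 ≥ 123   (calories)
  5.7x2 ≥ 3.3   (fibre)
  x1, x2 ≥ 0.
The optimal basis is {oatmeal}; tuna drops out. The calcium requirement is met with equality.
Optimal quantities: oatmeal = 1.2333 servings.
Cost = 0.65·1.2333 = 0.80165.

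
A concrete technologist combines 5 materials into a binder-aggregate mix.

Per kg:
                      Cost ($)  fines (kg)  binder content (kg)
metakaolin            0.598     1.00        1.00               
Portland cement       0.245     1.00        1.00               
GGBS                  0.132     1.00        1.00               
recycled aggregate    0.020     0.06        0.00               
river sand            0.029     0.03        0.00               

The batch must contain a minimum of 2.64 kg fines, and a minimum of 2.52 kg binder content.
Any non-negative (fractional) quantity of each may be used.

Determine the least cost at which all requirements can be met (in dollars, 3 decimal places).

$0.348

Treat it as an LP. Let x1 = kg of metakaolin, x2 = kg of Portland cement, x3 = kg of GGBS, x4 = kg of recycled aggregate, x5 = kg of river sand.
Minimize 0.598x1 + 0.245x2 + 0.132x3 + 0.02x4 + 0.029x5 with:
  1x1 + 1x2 + 1x3 + 0.06x4 + 0.03x5 ≥ 2.64   (fines)
  1x1 + 1x2 + 1x3 ≥ 2.52   (binder content)
  x1, x2, x3, x4, x5 ≥ 0.
The optimal basis is {GGBS}; metakaolin, Portland cement, recycled aggregate, river sand drop out. The fines requirement is met with equality.
Optimal quantities: GGBS = 2.64 kg.
Cost = 0.132·2.64 = 0.34848.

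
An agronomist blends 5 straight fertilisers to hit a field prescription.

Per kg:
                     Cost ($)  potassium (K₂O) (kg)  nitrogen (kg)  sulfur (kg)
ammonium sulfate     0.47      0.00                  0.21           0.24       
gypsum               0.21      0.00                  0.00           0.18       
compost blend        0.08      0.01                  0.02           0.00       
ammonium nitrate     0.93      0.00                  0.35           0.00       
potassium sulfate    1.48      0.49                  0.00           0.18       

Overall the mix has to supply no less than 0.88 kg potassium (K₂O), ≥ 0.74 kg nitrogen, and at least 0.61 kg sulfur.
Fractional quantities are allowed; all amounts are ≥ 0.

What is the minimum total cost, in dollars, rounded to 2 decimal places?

$4.31

Let x1 = kg of ammonium sulfate, x2 = kg of gypsum, x3 = kg of compost blend, x4 = kg of ammonium nitrate, x5 = kg of potassium sulfate.
min 0.47x1 + 0.21x2 + 0.08x3 + 0.93x4 + 1.48x5 with:
  0.01x3 + 0.49x5 ≥ 0.88   (potassium (K₂O))
  0.21x1 + 0.02x3 + 0.35x4 ≥ 0.74   (nitrogen)
  0.24x1 + 0.18x2 + 0.18x5 ≥ 0.61   (sulfur)
  x1, x2, x3, x4, x5 ≥ 0.
At the optimum only ammonium sulfate, potassium sulfate are positive (gypsum, compost blend, ammonium nitrate = 0). There the potassium (K₂O) and nitrogen constraints are tight.
That vertex is x1 = 3.524, x5 = 1.796.
Cost = 0.47·3.524 + 1.48·1.796 = 4.3144.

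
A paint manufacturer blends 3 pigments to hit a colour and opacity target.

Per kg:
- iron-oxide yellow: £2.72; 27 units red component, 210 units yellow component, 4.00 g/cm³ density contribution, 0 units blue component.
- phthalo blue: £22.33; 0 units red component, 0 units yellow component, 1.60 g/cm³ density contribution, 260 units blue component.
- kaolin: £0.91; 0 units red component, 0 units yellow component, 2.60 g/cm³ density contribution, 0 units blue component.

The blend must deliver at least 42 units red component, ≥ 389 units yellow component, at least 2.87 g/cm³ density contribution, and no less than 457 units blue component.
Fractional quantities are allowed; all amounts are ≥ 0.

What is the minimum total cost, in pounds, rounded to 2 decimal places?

£44.29

Set it up as a linear program. Let x1 = kg of iron-oxide yellow, x2 = kg of phthalo blue, x3 = kg of kaolin.
Minimize 2.72x1 + 22.33x2 + 0.91x3 s.t.:
  27x1 ≥ 42   (red component)
  210x1 ≥ 389   (yellow component)
  4x1 + 1.6x2 + 2.6x3 ≥ 2.87   (density contribution)
  260x2 ≥ 457   (blue component)
  x1, x2, x3 ≥ 0.
The minimum-cost mix takes nothing from kaolin — only iron-oxide yellow, phthalo blue. There the yellow component and blue component constraints are tight.
So iron-oxide yellow = 1.852 kg, phthalo blue = 1.758 kg.
Total cost: 2.72·1.852 + 22.33·1.758 = 44.2936.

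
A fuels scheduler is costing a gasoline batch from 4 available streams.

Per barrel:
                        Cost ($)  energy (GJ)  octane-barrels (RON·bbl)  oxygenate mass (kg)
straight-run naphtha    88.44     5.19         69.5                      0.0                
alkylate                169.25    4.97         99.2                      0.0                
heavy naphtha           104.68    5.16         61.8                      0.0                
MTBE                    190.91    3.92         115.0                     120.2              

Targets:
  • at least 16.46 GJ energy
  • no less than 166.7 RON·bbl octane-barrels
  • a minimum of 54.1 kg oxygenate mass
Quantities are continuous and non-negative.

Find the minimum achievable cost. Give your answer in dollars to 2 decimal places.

Let x1 = barrels of straight-run naphtha, x2 = barrels of alkylate, x3 = barrels of heavy naphtha, x4 = barrels of MTBE.
Minimise 88.44x1 + 169.25x2 + 104.68x3 + 190.91x4 with:
  5.19x1 + 4.97x2 + 5.16x3 + 3.92x4 ≥ 16.46   (energy)
  69.5x1 + 99.2x2 + 61.8x3 + 115x4 ≥ 166.7   (octane-barrels)
  120.2x4 ≥ 54.1   (oxygenate mass)
  x1, x2, x3, x4 ≥ 0.
The optimal basis is {straight-run naphtha, MTBE}; alkylate, heavy naphtha drop out. Binding constraints: energy and oxygenate mass.
Solving gives x1 = 2.83154, x4 = 0.450083.
Cost = 88.44·2.83154 + 190.91·0.450083 = 336.3467.

$336.35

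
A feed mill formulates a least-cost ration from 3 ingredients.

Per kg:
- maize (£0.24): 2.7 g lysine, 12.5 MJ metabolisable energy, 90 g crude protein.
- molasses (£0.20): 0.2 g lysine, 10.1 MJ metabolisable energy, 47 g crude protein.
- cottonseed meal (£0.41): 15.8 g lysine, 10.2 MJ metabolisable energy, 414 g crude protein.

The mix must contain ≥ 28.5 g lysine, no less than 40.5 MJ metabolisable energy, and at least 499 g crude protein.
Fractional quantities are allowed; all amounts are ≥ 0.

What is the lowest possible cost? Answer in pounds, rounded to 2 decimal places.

Set it up as a linear program. Let x1 = kg of maize, x2 = kg of molasses, x3 = kg of cottonseed meal.
Minimise 0.24x1 + 0.2x2 + 0.41x3 s.t.:
  2.7x1 + 0.2x2 + 15.8x3 ≥ 28.5   (lysine)
  12.5x1 + 10.1x2 + 10.2x3 ≥ 40.5   (metabolisable energy)
  90x1 + 47x2 + 414x3 ≥ 499   (crude protein)
  x1, x2, x3 ≥ 0.
The minimum-cost mix takes nothing from molasses — only maize, cottonseed meal. The lysine and metabolisable energy requirements are met with equality.
Solving gives x1 = 2.055, x3 = 1.453.
Cost = 0.24·2.055 + 0.41·1.453 = 1.0889.

£1.09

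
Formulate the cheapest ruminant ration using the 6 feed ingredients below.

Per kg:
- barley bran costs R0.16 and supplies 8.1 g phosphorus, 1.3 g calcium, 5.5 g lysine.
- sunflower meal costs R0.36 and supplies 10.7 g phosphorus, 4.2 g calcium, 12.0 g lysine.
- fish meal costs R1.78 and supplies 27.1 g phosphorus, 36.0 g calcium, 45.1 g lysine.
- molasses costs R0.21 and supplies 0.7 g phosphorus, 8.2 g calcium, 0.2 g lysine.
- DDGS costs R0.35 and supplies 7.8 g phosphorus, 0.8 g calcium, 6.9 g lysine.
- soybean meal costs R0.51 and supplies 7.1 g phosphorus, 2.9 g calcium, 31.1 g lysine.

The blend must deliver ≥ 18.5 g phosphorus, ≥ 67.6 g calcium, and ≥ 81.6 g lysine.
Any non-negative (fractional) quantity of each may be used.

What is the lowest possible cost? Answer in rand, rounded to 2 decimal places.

R2.85

Let x1 = kg of barley bran, x2 = kg of sunflower meal, x3 = kg of fish meal, x4 = kg of molasses, x5 = kg of DDGS, x6 = kg of soybean meal.
Minimise 0.16x1 + 0.36x2 + 1.78x3 + 0.21x4 + 0.35x5 + 0.51x6 s.t.:
  8.1x1 + 10.7x2 + 27.1x3 + 0.7x4 + 7.8x5 + 7.1x6 ≥ 18.5   (phosphorus)
  1.3x1 + 4.2x2 + 36x3 + 8.2x4 + 0.8x5 + 2.9x6 ≥ 67.6   (calcium)
  5.5x1 + 12x2 + 45.1x3 + 0.2x4 + 6.9x5 + 31.1x6 ≥ 81.6   (lysine)
  x1, x2, x3, x4, x5, x6 ≥ 0.
At the optimum only molasses, soybean meal are positive (barley bran, sunflower meal, fish meal, DDGS = 0). The calcium and lysine requirements are met with equality.
Optimal quantities: molasses = 7.333 kg, soybean meal = 2.577 kg.
Total cost: 0.21·7.333 + 0.51·2.577 = 2.8542.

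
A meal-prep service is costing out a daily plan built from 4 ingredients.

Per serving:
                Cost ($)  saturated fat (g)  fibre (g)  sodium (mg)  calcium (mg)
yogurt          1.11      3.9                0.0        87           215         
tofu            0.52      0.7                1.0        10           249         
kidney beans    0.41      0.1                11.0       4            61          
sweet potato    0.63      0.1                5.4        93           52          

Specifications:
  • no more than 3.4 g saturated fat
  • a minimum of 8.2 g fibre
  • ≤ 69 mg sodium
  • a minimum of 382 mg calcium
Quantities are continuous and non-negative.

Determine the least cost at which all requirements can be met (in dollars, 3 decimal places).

$0.973

Set it up as a linear program. Let x1 = servings of yogurt, x2 = servings of tofu, x3 = servings of kidney beans, x4 = servings of sweet potato.
Minimise 1.11x1 + 0.52x2 + 0.41x3 + 0.63x4 subject to:
  3.9x1 + 0.7x2 + 0.1x3 + 0.1x4 ≤ 3.4   (saturated fat)
  1x2 + 11x3 + 5.4x4 ≥ 8.2   (fibre)
  87x1 + 10x2 + 4x3 + 93x4 ≤ 69   (sodium)
  215x1 + 249x2 + 61x3 + 52x4 ≥ 382   (calcium)
  x1, x2, x3, x4 ≥ 0.
The cheapest feasible vertex uses only tofu, kidney beans; yogurt, sweet potato are not used. The fibre and calcium requirements are met with equality.
So tofu = 1.382 servings, kidney beans = 0.6198 servings.
Cost = 0.52·1.382 + 0.41·0.6198 = 0.97276.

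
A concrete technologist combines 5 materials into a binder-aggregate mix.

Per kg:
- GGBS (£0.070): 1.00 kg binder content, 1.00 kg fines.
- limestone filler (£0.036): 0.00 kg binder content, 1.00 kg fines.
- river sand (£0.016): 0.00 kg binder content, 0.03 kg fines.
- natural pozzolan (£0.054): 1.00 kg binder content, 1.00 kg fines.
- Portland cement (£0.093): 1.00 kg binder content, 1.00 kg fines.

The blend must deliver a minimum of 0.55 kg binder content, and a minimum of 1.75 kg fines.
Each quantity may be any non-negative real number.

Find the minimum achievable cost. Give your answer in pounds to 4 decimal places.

£0.0729

Let x1 = kg of GGBS, x2 = kg of limestone filler, x3 = kg of river sand, x4 = kg of natural pozzolan, x5 = kg of Portland cement.
Minimize 0.07x1 + 0.036x2 + 0.016x3 + 0.054x4 + 0.093x5 subject to:
  1x1 + 1x4 + 1x5 ≥ 0.55   (binder content)
  1x1 + 1x2 + 0.03x3 + 1x4 + 1x5 ≥ 1.75   (fines)
  x1, x2, x3, x4, x5 ≥ 0.
The optimal basis is {limestone filler, natural pozzolan}; GGBS, river sand, Portland cement drop out. There the binder content and fines constraints are tight.
Solving gives x2 = 1.2, x4 = 0.55.
Total cost: 0.036·1.2 + 0.054·0.55 = 0.072900.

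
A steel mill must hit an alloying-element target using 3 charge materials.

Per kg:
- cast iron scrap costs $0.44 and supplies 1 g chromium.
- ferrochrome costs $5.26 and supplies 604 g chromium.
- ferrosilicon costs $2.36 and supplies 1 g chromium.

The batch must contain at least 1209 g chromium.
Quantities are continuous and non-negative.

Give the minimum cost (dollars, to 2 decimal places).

Let x1 = kg of cast iron scrap, x2 = kg of ferrochrome, x3 = kg of ferrosilicon.
min 0.44x1 + 5.26x2 + 2.36x3 s.t.:
  1x1 + 604x2 + 1x3 ≥ 1209   (chromium)
  x1, x2, x3 ≥ 0.
The cheapest feasible vertex uses only ferrochrome; cast iron scrap, ferrosilicon are not used. There the chromium constraint is tight.
That vertex is x2 = 2.002.
Cost = 5.26·2.002 = 10.5305.

$10.53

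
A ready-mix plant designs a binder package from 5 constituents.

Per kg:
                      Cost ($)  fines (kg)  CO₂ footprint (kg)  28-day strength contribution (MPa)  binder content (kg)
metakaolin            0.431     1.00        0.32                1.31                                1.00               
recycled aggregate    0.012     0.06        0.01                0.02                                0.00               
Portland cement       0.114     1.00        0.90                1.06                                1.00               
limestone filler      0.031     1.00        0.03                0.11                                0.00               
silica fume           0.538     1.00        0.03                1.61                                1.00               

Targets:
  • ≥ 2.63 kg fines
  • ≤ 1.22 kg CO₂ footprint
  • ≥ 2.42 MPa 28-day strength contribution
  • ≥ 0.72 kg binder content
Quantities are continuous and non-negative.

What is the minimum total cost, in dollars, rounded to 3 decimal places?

This is a linear program. Let x1 = kg of metakaolin, x2 = kg of recycled aggregate, x3 = kg of Portland cement, x4 = kg of limestone filler, x5 = kg of silica fume.
min 0.431x1 + 0.012x2 + 0.114x3 + 0.031x4 + 0.538x5 s.t.:
  1x1 + 0.06x2 + 1x3 + 1x4 + 1x5 ≥ 2.63   (fines)
  0.32x1 + 0.01x2 + 0.9x3 + 0.03x4 + 0.03x5 ≤ 1.22   (CO₂ footprint)
  1.31x1 + 0.02x2 + 1.06x3 + 0.11x4 + 1.61x5 ≥ 2.42   (28-day strength contribution)
  1x1 + 1x3 + 1x5 ≥ 0.72   (binder content)
  x1, x2, x3, x4, x5 ≥ 0.
The optimal basis is {Portland cement, limestone filler, silica fume}; metakaolin, recycled aggregate drop out. Binding constraints: fines, CO₂ footprint, 28-day strength contribution.
So Portland cement = 1.312 kg, limestone filler = 0.7286 kg, silica fume = 0.5898 kg.
Cost = 0.114·1.312 + 0.031·0.7286 + 0.538·0.5898 = 0.48947.

$0.489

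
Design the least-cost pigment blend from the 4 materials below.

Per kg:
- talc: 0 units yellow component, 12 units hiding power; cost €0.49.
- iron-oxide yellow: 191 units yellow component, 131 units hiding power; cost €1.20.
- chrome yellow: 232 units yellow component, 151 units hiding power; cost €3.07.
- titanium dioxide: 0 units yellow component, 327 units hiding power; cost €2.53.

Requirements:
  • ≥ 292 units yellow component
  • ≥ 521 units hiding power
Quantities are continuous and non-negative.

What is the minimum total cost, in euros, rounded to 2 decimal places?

€4.32

Let x1 = kg of talc, x2 = kg of iron-oxide yellow, x3 = kg of chrome yellow, x4 = kg of titanium dioxide.
Minimize 0.49x1 + 1.2x2 + 3.07x3 + 2.53x4 s.t.:
  191x2 + 232x3 ≥ 292   (yellow component)
  12x1 + 131x2 + 151x3 + 327x4 ≥ 521   (hiding power)
  x1, x2, x3, x4 ≥ 0.
The optimal basis is {iron-oxide yellow, titanium dioxide}; talc, chrome yellow drop out. The yellow component and hiding power requirements are met with equality.
Optimal quantities: iron-oxide yellow = 1.529 kg, titanium dioxide = 0.9808 kg.
Cost = 1.2·1.529 + 2.53·0.9808 = 4.3162.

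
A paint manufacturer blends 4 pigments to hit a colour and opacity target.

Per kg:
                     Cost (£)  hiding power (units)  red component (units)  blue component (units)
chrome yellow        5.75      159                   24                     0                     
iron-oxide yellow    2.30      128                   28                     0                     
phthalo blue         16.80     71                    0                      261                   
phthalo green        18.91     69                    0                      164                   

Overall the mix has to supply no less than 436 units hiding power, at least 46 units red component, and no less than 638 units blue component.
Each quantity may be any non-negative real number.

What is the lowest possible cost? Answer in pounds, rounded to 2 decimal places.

Set it up as a linear program. Let x1 = kg of chrome yellow, x2 = kg of iron-oxide yellow, x3 = kg of phthalo blue, x4 = kg of phthalo green.
Minimise 5.75x1 + 2.3x2 + 16.8x3 + 18.91x4 with:
  159x1 + 128x2 + 71x3 + 69x4 ≥ 436   (hiding power)
  24x1 + 28x2 ≥ 46   (red component)
  261x3 + 164x4 ≥ 638   (blue component)
  x1, x2, x3, x4 ≥ 0.
The minimum-cost mix takes nothing from chrome yellow, phthalo green — only iron-oxide yellow, phthalo blue. Binding constraints: hiding power and blue component.
So iron-oxide yellow = 2.0503 kg, phthalo blue = 2.4444 kg.
Total cost: 2.3·2.0503 + 16.8·2.4444 = 45.7816.

£45.78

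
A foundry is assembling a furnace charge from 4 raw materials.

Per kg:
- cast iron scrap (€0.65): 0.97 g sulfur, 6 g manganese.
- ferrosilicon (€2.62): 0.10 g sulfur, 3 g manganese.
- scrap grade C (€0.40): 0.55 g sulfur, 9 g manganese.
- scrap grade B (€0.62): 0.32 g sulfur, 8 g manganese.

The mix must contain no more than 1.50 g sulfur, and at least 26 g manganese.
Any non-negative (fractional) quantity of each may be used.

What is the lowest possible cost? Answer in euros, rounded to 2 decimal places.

Let x1 = kg of cast iron scrap, x2 = kg of ferrosilicon, x3 = kg of scrap grade C, x4 = kg of scrap grade B.
Minimize 0.65x1 + 2.62x2 + 0.4x3 + 0.62x4 with:
  0.97x1 + 0.1x2 + 0.55x3 + 0.32x4 ≤ 1.5   (sulfur)
  6x1 + 3x2 + 9x3 + 8x4 ≥ 26   (manganese)
  x1, x2, x3, x4 ≥ 0.
The optimal basis is {scrap grade C, scrap grade B}; cast iron scrap, ferrosilicon drop out. Binding constraints: sulfur and manganese.
So scrap grade C = 2.421 kg, scrap grade B = 0.5263 kg.
Objective = 0.4·2.421 + 0.62·0.5263 = 1.2947.

€1.29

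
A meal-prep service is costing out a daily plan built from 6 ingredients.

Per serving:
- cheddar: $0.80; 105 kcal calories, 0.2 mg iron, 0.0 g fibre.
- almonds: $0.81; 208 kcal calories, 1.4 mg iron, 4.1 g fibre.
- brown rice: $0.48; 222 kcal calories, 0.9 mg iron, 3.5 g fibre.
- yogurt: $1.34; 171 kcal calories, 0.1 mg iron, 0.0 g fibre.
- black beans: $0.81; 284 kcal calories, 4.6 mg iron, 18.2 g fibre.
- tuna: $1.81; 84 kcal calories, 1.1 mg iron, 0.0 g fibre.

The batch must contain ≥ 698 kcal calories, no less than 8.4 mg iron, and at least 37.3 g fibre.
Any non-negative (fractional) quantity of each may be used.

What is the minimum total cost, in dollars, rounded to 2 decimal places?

$1.88

Let x1 = servings of cheddar, x2 = servings of almonds, x3 = servings of brown rice, x4 = servings of yogurt, x5 = servings of black beans, x6 = servings of tuna.
min 0.8x1 + 0.81x2 + 0.48x3 + 1.34x4 + 0.81x5 + 1.81x6 s.t.:
  105x1 + 208x2 + 222x3 + 171x4 + 284x5 + 84x6 ≥ 698   (calories)
  0.2x1 + 1.4x2 + 0.9x3 + 0.1x4 + 4.6x5 + 1.1x6 ≥ 8.4   (iron)
  4.1x2 + 3.5x3 + 18.2x5 ≥ 37.3   (fibre)
  x1, x2, x3, x4, x5, x6 ≥ 0.
The minimum-cost mix takes nothing from cheddar, almonds, yogurt, tuna — only brown rice, black beans. The calories and fibre requirements are met with equality.
Optimal quantities: brown rice = 0.6928 servings, black beans = 1.916 servings.
Cost = 0.48·0.6928 + 0.81·1.916 = 1.8845.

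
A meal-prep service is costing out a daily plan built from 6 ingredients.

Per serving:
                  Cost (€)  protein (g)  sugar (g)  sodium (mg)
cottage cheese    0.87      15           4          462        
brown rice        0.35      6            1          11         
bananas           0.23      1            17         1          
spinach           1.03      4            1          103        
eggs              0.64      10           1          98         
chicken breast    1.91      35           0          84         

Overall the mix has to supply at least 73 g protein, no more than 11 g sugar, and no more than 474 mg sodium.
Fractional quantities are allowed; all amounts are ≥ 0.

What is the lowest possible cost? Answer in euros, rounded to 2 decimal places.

€3.98

Set it up as a linear program. Let x1 = servings of cottage cheese, x2 = servings of brown rice, x3 = servings of bananas, x4 = servings of spinach, x5 = servings of eggs, x6 = servings of chicken breast.
min 0.87x1 + 0.35x2 + 0.23x3 + 1.03x4 + 0.64x5 + 1.91x6 s.t.:
  15x1 + 6x2 + 1x3 + 4x4 + 10x5 + 35x6 ≥ 73   (protein)
  4x1 + 1x2 + 17x3 + 1x4 + 1x5 ≤ 11   (sugar)
  462x1 + 11x2 + 1x3 + 103x4 + 98x5 + 84x6 ≤ 474   (sodium)
  x1, x2, x3, x4, x5, x6 ≥ 0.
The minimum-cost mix takes nothing from cottage cheese, brown rice, bananas, spinach, eggs — only chicken breast. Binding constraint: protein.
That vertex is x6 = 2.086.
Hence cost = 1.91·2.086 = €3.9843.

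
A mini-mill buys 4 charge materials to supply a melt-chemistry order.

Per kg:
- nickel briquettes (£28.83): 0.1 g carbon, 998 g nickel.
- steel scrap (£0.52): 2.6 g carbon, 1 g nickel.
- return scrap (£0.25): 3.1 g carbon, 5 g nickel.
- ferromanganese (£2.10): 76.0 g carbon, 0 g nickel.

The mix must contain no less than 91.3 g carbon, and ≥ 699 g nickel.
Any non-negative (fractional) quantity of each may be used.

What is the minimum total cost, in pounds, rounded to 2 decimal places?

Set it up as a linear program. Let x1 = kg of nickel briquettes, x2 = kg of steel scrap, x3 = kg of return scrap, x4 = kg of ferromanganese.
min 28.83x1 + 0.52x2 + 0.25x3 + 2.1x4 subject to:
  0.1x1 + 2.6x2 + 3.1x3 + 76x4 ≥ 91.3   (carbon)
  998x1 + 1x2 + 5x3 ≥ 699   (nickel)
  x1, x2, x3, x4 ≥ 0.
The minimum-cost mix takes nothing from steel scrap, return scrap — only nickel briquettes, ferromanganese. Binding constraints: carbon and nickel.
That vertex is x1 = 0.7004, x4 = 1.2.
Cost = 28.83·0.7004 + 2.1·1.2 = 22.7125.

£22.71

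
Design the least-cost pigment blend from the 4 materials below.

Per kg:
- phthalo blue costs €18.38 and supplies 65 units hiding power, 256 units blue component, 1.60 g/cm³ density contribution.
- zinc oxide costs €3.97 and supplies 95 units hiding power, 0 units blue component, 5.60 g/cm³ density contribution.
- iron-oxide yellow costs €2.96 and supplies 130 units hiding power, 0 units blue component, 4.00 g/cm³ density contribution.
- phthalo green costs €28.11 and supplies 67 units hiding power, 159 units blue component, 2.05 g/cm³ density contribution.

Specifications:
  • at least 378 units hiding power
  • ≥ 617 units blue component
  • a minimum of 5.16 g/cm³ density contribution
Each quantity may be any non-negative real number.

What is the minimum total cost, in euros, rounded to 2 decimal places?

Let x1 = kg of phthalo blue, x2 = kg of zinc oxide, x3 = kg of iron-oxide yellow, x4 = kg of phthalo green.
min 18.38x1 + 3.97x2 + 2.96x3 + 28.11x4 with:
  65x1 + 95x2 + 130x3 + 67x4 ≥ 378   (hiding power)
  256x1 + 159x4 ≥ 617   (blue component)
  1.6x1 + 5.6x2 + 4x3 + 2.05x4 ≥ 5.16   (density contribution)
  x1, x2, x3, x4 ≥ 0.
The optimal basis is {phthalo blue, iron-oxide yellow}; zinc oxide, phthalo green drop out. Binding constraints: hiding power and blue component.
So phthalo blue = 2.41 kg, iron-oxide yellow = 1.703 kg.
Total cost: 18.38·2.41 + 2.96·1.703 = 49.3367.

€49.34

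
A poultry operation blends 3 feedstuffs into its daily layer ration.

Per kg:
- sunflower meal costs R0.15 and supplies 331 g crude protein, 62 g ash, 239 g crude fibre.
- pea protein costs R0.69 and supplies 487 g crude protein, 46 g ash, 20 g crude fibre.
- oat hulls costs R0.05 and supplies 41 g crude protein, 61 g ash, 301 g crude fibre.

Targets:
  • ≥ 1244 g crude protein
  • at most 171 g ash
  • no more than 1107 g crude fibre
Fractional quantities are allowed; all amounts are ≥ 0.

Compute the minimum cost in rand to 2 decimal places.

R1.21

Set it up as a linear program. Let x1 = kg of sunflower meal, x2 = kg of pea protein, x3 = kg of oat hulls.
min 0.15x1 + 0.69x2 + 0.05x3 with:
  331x1 + 487x2 + 41x3 ≥ 1244   (crude protein)
  62x1 + 46x2 + 61x3 ≤ 171   (ash)
  239x1 + 20x2 + 301x3 ≤ 1107   (crude fibre)
  x1, x2, x3 ≥ 0.
At the optimum only sunflower meal, pea protein are positive (oat hulls = 0). Binding constraints: crude protein and ash.
Optimal quantities: sunflower meal = 1.741 kg, pea protein = 1.371 kg.
Hence cost = 0.15·1.741 + 0.69·1.371 = R1.2071.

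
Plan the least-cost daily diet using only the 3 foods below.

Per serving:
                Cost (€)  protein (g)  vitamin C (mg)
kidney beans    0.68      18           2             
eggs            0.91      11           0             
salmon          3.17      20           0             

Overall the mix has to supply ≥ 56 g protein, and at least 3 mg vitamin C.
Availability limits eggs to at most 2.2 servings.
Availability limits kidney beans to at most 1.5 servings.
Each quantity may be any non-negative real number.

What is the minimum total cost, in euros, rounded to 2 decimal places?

€3.78

Set it up as a linear program. Let x1 = servings of kidney beans, x2 = servings of eggs, x3 = servings of salmon.
Minimise 0.68x1 + 0.91x2 + 3.17x3 with:
  18x1 + 11x2 + 20x3 ≥ 56   (protein)
  2x1 ≥ 3   (vitamin C)
  x2 ≤ 2.2
  x1 ≤ 1.5
  x1, x2, x3 ≥ 0.
The optimal mix uses every input. Binding constraints: protein, vitamin C, the eggs cap, the kidney beans cap.
That vertex is x1 = 1.5, x2 = 2.2, x3 = 0.24.
Cost = 0.68·1.5 + 0.91·2.2 + 3.17·0.24 = 3.7828.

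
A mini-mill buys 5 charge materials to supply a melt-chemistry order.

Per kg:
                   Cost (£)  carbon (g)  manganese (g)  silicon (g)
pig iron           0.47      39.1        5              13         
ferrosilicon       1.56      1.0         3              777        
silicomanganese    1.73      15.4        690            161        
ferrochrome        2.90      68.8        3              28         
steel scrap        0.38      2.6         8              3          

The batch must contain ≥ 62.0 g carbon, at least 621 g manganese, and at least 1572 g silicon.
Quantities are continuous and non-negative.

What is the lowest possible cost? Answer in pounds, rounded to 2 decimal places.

£4.93

Set it up as a linear program. Let x1 = kg of pig iron, x2 = kg of ferrosilicon, x3 = kg of silicomanganese, x4 = kg of ferrochrome, x5 = kg of steel scrap.
Minimize 0.47x1 + 1.56x2 + 1.73x3 + 2.9x4 + 0.38x5 with:
  39.1x1 + 1x2 + 15.4x3 + 68.8x4 + 2.6x5 ≥ 62   (carbon)
  5x1 + 3x2 + 690x3 + 3x4 + 8x5 ≥ 621   (manganese)
  13x1 + 777x2 + 161x3 + 28x4 + 3x5 ≥ 1572   (silicon)
  x1, x2, x3, x4, x5 ≥ 0.
The minimum-cost mix takes nothing from ferrochrome, steel scrap — only pig iron, ferrosilicon, silicomanganese. There the carbon, manganese, silicon constraints are tight.
So pig iron = 1.191 kg, ferrosilicon = 1.82 kg, silicomanganese = 0.8835 kg.
Hence cost = 0.47·1.191 + 1.56·1.82 + 1.73·0.8835 = £4.9274.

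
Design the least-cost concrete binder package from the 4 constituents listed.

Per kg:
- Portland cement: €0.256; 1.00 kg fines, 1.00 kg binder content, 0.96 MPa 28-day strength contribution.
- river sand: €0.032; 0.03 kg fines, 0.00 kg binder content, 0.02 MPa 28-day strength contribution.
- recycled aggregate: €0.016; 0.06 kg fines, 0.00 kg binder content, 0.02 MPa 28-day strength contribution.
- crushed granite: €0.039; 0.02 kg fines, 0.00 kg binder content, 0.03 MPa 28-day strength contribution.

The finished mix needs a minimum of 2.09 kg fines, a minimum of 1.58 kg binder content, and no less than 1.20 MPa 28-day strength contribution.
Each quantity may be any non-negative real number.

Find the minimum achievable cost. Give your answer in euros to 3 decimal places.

€0.535

This is a linear program. Let x1 = kg of Portland cement, x2 = kg of river sand, x3 = kg of recycled aggregate, x4 = kg of crushed granite.
Minimize 0.256x1 + 0.032x2 + 0.016x3 + 0.039x4 subject to:
  1x1 + 0.03x2 + 0.06x3 + 0.02x4 ≥ 2.09   (fines)
  1x1 ≥ 1.58   (binder content)
  0.96x1 + 0.02x2 + 0.02x3 + 0.03x4 ≥ 1.2   (28-day strength contribution)
  x1, x2, x3, x4 ≥ 0.
The cheapest feasible vertex uses only Portland cement; river sand, recycled aggregate, crushed granite are not used. The fines requirement is met with equality.
That vertex is x1 = 2.09.
Total cost: 0.256·2.09 = 0.53504.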